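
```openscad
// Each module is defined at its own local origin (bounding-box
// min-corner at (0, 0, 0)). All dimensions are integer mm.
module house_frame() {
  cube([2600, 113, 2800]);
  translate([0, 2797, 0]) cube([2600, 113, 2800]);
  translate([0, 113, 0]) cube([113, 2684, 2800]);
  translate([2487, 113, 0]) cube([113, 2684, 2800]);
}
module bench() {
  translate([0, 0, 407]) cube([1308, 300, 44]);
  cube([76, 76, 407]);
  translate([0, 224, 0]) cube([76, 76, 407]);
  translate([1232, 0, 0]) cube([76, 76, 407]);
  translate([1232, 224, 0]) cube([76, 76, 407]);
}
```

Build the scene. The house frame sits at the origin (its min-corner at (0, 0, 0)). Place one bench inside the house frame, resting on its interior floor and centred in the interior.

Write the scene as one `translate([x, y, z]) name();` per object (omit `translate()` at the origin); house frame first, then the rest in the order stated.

house_frame();
translate([646, 1305, 0]) bench();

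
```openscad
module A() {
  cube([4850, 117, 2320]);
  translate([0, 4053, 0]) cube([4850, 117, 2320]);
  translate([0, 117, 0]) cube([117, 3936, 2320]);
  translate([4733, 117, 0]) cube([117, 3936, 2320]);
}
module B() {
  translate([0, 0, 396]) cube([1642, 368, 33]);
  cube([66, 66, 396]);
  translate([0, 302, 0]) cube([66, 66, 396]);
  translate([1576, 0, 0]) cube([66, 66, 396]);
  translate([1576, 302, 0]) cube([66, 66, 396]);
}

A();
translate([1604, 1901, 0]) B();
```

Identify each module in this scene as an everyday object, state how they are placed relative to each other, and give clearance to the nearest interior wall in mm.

A is a house frame. B is a bench. The bench sits inside the house frame, centred. The clearance to the nearest interior wall is 1487 mm.

Clearances: x = 1487, y = 1784; minimum 1487 mm.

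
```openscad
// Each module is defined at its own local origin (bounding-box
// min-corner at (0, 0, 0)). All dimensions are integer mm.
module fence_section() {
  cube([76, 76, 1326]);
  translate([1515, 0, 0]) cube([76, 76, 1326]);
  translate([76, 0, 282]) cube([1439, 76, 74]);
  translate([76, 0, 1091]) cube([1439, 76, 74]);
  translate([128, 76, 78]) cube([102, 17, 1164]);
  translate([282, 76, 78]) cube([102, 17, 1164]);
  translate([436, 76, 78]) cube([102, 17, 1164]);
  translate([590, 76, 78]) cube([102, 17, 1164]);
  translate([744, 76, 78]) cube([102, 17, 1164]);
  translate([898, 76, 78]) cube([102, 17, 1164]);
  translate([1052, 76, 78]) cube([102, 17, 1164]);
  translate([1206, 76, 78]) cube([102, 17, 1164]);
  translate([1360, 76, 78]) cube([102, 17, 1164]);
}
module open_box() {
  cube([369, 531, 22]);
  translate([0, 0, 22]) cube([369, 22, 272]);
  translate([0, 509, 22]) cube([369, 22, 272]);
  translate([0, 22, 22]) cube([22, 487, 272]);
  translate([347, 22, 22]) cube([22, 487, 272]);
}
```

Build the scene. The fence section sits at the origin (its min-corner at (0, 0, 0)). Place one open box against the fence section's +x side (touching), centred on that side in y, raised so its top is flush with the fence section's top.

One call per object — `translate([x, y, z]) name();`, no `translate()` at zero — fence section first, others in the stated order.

fence_section();
translate([1591, -219, 1032]) open_box();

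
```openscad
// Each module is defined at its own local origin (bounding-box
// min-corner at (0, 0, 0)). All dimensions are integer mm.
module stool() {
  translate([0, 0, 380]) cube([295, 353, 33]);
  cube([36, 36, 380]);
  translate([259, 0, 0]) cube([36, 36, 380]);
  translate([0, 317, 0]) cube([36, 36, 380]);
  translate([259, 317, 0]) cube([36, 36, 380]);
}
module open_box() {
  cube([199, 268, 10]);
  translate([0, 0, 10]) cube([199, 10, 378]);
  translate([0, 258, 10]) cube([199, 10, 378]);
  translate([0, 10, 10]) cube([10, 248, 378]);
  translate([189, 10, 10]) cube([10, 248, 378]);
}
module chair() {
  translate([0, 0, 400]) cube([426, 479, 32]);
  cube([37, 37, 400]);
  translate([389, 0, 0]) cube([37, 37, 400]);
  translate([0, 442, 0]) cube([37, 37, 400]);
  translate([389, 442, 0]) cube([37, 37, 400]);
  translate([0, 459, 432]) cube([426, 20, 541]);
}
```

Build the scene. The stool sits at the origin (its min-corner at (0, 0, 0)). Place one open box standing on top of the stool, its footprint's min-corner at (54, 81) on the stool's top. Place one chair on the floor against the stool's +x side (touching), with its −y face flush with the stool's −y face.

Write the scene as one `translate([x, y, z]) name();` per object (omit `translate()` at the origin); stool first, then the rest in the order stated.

stool();
translate([54, 81, 413]) open_box();
translate([295, 0, 0]) chair();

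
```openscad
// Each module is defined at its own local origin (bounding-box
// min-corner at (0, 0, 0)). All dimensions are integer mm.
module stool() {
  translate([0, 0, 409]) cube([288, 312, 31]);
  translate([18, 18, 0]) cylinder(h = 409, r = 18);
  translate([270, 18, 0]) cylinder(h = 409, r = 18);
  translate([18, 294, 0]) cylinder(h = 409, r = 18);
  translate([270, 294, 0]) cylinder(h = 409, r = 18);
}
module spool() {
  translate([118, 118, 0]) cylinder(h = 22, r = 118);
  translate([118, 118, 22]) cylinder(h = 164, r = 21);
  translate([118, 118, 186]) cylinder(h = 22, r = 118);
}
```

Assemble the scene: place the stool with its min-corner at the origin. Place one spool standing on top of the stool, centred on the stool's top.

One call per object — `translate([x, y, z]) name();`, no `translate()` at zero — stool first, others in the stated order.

stool();
translate([26, 38, 440]) spool();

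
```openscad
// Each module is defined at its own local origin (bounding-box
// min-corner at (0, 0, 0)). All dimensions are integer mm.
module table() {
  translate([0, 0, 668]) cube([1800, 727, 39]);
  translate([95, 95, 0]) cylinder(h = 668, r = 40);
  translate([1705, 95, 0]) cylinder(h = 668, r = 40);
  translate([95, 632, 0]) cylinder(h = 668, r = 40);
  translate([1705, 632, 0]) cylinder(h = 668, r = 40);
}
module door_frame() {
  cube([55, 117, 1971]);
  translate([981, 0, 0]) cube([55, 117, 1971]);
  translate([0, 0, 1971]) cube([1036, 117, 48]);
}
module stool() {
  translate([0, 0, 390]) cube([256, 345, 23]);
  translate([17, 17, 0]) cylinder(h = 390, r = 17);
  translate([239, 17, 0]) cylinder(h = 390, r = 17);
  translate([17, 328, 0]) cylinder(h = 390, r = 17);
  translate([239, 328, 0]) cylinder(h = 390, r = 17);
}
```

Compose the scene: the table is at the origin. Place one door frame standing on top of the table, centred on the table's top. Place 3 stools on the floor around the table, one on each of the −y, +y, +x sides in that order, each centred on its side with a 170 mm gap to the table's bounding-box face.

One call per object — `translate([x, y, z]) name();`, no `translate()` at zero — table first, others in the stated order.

table();
translate([382, 305, 707]) door_frame();
translate([772, -515, 0]) stool();
translate([772, 897, 0]) stool();
translate([1970, 191, 0]) stool();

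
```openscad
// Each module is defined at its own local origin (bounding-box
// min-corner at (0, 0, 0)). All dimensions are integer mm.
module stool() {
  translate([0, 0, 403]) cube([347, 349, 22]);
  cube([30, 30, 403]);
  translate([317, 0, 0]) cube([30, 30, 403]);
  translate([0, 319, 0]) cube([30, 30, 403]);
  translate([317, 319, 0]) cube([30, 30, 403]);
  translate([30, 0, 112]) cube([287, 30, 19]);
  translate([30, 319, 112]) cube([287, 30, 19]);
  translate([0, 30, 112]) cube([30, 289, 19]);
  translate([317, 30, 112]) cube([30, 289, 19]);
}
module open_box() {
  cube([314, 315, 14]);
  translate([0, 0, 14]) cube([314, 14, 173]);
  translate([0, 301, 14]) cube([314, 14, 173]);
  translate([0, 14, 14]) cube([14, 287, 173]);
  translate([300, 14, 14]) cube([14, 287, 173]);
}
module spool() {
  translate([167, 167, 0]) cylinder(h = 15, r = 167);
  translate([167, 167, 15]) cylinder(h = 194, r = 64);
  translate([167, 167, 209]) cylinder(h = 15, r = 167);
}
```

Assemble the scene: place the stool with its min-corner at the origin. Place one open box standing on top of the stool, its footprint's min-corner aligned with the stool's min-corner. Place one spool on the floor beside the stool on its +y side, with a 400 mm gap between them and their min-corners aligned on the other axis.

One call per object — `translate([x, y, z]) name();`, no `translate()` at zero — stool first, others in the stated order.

stool();
translate([0, 0, 425]) open_box();
translate([0, 749, 0]) spool();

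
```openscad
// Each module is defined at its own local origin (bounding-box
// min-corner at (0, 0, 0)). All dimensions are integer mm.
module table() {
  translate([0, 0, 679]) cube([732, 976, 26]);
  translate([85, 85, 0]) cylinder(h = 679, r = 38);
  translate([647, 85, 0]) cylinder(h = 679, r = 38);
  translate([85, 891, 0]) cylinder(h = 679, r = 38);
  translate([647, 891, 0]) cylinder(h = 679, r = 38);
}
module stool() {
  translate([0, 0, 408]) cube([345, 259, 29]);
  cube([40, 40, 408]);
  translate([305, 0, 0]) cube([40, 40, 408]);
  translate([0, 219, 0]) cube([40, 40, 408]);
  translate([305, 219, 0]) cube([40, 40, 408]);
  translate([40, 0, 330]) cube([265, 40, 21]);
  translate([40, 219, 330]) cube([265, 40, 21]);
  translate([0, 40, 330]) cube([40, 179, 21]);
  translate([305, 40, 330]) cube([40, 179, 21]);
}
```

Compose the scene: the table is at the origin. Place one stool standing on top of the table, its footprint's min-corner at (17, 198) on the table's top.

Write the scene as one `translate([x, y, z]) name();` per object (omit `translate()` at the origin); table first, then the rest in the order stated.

table();
translate([17, 198, 705]) stool();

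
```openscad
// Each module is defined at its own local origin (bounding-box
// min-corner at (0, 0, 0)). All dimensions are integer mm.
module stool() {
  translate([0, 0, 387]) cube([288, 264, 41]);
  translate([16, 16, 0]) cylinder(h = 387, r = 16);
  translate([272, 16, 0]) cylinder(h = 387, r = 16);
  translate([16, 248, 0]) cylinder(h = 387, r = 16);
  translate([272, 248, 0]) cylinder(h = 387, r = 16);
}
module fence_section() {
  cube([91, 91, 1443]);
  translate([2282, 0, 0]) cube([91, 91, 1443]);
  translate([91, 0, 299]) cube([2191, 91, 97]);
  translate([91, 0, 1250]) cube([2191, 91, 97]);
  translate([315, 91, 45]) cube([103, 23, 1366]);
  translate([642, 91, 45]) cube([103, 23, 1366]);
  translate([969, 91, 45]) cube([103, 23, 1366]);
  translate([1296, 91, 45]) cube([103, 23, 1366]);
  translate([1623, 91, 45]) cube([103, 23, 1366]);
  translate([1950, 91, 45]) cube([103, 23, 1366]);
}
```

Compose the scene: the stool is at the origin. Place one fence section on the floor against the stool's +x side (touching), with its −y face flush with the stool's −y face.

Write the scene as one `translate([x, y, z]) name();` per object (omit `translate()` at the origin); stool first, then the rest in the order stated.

stool();
translate([288, 0, 0]) fence_section();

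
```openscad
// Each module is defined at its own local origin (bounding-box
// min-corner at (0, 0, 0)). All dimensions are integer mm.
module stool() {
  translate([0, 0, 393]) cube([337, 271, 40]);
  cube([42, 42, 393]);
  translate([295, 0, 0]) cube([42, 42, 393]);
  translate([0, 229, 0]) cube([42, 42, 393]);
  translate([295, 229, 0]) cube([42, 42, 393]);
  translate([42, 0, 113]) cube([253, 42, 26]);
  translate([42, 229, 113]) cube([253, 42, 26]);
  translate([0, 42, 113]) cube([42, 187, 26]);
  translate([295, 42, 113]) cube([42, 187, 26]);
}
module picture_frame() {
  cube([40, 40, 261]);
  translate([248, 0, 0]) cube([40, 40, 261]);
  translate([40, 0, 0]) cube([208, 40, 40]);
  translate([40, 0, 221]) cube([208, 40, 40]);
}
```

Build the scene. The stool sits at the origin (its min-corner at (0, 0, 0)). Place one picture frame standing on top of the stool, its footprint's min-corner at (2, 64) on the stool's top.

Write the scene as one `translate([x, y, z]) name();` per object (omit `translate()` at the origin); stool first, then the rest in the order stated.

stool();
translate([2, 64, 433]) picture_frame();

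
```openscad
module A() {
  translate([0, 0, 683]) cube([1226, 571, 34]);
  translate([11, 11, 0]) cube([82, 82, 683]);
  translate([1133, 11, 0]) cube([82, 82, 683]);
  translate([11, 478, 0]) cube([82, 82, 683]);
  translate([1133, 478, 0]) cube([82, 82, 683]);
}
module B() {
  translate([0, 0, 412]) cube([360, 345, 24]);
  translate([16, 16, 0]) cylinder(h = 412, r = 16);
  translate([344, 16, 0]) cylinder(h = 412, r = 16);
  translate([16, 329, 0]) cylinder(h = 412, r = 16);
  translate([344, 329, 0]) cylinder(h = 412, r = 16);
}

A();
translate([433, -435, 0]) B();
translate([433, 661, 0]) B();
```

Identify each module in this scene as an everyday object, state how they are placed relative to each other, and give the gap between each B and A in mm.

Each stool's nearest face is 90 mm from the table's bounding box.

A is a table. B is a stool. Two stools sit around the table at the −y, +y sides. The gap between each stool and the table is 90 mm.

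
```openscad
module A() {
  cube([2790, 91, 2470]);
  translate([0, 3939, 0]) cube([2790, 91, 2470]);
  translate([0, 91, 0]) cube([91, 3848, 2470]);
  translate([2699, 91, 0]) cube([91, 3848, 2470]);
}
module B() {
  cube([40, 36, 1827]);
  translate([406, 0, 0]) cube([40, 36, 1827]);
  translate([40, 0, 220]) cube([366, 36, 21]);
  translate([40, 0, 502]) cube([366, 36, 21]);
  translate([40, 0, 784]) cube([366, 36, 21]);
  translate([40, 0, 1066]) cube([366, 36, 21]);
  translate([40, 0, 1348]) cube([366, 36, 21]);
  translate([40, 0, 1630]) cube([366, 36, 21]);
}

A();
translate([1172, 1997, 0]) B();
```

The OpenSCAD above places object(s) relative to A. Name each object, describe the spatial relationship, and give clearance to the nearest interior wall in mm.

A is a house frame. B is a ladder. The ladder sits inside the house frame, centred. The clearance to the nearest interior wall is 1081 mm.

Clearances: x = 1081, y = 1906; minimum 1081 mm.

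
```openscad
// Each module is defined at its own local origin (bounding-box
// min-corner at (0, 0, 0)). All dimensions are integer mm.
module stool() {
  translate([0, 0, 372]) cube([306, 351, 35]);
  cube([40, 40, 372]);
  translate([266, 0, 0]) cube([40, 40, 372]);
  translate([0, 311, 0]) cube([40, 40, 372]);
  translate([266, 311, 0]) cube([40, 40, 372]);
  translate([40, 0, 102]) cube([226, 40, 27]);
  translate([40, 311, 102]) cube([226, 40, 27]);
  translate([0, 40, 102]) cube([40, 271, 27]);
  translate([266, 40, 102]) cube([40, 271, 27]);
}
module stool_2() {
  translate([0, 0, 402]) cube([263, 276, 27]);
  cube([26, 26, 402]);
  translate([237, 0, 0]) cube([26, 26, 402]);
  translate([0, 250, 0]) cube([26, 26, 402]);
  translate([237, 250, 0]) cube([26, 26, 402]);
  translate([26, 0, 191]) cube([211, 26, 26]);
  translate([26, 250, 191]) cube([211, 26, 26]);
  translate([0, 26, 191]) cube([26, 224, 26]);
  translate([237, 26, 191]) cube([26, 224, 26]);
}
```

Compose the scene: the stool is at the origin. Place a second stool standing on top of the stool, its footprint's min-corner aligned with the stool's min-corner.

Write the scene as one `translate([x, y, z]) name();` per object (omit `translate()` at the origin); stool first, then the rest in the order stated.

stool();
translate([0, 0, 407]) stool_2();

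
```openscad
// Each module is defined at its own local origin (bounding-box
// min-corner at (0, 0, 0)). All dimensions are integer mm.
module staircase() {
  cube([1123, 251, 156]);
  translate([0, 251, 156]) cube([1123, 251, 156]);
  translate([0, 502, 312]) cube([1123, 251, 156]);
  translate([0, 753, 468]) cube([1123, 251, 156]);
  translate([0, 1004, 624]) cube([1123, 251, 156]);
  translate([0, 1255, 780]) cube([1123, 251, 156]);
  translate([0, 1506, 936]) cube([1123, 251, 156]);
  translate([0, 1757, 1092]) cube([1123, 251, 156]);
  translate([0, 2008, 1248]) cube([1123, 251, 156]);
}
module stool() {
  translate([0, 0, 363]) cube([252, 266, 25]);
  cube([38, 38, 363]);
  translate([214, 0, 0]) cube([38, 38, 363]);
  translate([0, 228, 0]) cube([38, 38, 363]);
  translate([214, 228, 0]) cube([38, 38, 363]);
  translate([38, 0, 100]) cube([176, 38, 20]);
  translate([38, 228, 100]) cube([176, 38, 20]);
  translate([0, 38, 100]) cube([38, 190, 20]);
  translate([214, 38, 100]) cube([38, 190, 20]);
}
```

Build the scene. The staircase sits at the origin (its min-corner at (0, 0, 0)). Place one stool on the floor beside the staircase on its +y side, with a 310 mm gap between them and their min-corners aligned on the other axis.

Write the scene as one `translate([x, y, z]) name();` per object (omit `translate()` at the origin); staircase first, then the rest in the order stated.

staircase();
translate([0, 2569, 0]) stool();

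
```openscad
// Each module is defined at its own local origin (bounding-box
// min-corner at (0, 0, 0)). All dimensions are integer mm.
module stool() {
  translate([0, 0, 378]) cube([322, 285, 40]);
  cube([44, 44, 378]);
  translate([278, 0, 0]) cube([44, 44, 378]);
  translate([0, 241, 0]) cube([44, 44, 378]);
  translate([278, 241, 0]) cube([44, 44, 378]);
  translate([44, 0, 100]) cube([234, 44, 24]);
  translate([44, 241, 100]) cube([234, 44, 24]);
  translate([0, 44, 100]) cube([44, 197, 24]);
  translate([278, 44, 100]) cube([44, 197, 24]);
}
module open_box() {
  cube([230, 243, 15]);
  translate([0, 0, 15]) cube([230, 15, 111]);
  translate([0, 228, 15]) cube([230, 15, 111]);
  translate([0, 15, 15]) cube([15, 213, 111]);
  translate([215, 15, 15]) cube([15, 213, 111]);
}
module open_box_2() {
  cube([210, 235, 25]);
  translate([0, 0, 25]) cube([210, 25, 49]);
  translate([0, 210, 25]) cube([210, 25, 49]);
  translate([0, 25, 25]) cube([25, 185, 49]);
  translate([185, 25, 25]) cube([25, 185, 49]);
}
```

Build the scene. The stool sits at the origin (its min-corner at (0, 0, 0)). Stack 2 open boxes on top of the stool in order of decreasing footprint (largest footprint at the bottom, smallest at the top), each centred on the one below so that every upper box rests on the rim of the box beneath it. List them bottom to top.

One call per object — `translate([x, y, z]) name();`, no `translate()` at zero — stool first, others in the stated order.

stool();
translate([46, 21, 418]) open_box();
translate([56, 25, 544]) open_box_2();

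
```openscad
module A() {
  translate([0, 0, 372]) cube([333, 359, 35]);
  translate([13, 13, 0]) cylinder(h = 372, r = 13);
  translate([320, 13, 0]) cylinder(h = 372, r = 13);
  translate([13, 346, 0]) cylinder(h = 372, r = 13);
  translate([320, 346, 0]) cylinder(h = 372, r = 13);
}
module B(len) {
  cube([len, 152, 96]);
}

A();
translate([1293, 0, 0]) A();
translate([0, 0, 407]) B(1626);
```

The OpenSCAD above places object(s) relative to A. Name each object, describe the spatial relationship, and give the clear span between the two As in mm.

Second stool starts at x = 1293; first ends at x = 333; clear span = 1293 − 333 = 960 mm.

A is a stool. B is a beam. A beam spans the tops of two stools. The clear span between the two stools is 960 mm.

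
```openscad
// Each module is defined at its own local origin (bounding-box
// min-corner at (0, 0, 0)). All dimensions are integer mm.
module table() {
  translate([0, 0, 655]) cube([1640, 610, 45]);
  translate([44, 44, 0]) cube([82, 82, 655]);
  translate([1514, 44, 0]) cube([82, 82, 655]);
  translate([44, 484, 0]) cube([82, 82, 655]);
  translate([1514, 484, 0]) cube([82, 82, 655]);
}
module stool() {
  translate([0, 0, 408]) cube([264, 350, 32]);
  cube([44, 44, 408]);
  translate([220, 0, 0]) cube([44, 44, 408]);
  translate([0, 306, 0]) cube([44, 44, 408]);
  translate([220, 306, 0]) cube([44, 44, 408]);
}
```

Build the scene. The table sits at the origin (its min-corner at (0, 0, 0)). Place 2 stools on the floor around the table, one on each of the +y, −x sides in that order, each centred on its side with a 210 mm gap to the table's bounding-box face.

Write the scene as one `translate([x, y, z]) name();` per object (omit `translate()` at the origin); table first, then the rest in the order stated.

table();
translate([688, 820, 0]) stool();
translate([-474, 130, 0]) stool();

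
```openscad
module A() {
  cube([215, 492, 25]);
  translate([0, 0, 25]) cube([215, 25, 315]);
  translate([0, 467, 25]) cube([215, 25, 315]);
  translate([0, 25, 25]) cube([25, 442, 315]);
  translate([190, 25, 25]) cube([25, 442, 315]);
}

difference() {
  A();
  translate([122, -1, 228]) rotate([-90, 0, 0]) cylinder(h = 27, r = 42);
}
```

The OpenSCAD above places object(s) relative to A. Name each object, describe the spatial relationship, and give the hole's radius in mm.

A is an open box. The open box has a circular hole through its front wall. The hole's radius is 42 mm.

The subtracted cylinder has r = 42 mm.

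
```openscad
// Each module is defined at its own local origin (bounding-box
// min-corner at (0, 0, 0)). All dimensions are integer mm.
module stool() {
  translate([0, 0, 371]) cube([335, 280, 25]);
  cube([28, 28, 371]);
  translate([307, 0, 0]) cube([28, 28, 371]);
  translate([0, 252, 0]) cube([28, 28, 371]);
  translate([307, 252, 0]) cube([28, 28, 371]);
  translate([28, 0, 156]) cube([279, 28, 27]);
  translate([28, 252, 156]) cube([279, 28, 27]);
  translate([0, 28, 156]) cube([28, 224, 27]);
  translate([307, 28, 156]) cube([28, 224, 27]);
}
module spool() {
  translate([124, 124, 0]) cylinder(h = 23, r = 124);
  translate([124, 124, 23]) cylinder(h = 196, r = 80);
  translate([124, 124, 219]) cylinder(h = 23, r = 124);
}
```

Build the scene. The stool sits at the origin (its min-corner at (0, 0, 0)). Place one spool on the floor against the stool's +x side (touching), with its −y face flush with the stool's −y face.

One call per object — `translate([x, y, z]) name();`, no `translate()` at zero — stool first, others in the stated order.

stool();
translate([335, 0, 0]) spool();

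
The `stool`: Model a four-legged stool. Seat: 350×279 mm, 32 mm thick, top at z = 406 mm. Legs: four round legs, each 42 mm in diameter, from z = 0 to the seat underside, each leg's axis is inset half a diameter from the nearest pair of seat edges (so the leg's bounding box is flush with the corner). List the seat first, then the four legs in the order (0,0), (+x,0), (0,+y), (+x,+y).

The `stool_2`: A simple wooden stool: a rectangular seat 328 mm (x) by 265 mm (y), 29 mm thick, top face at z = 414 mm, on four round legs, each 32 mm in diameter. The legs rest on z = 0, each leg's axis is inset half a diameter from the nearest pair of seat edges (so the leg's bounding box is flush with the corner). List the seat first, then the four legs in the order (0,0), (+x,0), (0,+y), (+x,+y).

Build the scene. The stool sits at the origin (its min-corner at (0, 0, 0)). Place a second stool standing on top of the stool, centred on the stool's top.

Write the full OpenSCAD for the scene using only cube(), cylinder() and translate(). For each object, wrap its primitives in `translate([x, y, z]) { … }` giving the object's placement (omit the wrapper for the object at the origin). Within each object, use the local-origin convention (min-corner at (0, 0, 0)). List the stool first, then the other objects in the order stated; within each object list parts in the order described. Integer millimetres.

translate([0, 0, 374]) cube([350, 279, 32]);
translate([21, 21, 0]) cylinder(h = 374, r = 21);
translate([329, 21, 0]) cylinder(h = 374, r = 21);
translate([21, 258, 0]) cylinder(h = 374, r = 21);
translate([329, 258, 0]) cylinder(h = 374, r = 21);
translate([11, 7, 406]) {
  translate([0, 0, 385]) cube([328, 265, 29]);
  translate([16, 16, 0]) cylinder(h = 385, r = 16);
  translate([312, 16, 0]) cylinder(h = 385, r = 16);
  translate([16, 249, 0]) cylinder(h = 385, r = 16);
  translate([312, 249, 0]) cylinder(h = 385, r = 16);
}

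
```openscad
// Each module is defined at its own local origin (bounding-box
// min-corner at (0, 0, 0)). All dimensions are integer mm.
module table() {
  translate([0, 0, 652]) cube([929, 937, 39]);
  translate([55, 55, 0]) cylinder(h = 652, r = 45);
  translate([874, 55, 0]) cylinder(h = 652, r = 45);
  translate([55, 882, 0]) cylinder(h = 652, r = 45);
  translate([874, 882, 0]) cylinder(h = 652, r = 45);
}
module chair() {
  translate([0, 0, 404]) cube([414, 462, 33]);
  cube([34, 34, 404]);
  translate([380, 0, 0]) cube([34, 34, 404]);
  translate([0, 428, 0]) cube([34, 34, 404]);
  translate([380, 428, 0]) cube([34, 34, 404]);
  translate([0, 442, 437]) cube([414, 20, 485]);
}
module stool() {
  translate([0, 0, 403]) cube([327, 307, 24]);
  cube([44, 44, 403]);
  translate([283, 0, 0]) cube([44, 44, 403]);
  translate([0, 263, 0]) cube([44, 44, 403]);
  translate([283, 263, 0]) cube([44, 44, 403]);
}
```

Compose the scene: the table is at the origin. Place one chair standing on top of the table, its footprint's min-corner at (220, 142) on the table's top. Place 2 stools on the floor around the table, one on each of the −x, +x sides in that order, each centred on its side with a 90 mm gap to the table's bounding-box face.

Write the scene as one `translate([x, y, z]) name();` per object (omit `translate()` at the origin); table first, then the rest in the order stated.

table();
translate([220, 142, 691]) chair();
translate([-417, 315, 0]) stool();
translate([1019, 315, 0]) stool();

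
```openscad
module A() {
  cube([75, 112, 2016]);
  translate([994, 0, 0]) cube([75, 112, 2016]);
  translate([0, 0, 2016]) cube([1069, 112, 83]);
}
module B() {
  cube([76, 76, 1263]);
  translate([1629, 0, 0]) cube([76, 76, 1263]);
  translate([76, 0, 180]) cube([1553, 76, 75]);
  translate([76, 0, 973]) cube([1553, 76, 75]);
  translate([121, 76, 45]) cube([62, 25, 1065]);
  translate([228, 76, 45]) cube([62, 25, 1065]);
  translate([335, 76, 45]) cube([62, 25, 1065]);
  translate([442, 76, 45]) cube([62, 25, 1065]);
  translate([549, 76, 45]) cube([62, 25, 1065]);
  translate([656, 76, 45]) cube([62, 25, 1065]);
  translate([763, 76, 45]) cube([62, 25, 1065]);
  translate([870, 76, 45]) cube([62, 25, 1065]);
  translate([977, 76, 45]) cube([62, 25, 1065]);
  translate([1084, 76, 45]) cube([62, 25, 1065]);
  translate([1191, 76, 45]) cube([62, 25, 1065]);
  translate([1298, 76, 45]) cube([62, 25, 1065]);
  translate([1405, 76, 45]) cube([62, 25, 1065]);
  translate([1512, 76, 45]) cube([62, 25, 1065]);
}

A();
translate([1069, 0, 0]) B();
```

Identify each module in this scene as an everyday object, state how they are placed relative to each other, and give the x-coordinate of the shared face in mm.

The door frame's +x face and the fence section's −x face are both at x = 1069 mm.

A is a door frame. B is a fence section. The fence section is against the door frame's +x side, with their −y faces flush. The x-coordinate of the shared face is 1069 mm.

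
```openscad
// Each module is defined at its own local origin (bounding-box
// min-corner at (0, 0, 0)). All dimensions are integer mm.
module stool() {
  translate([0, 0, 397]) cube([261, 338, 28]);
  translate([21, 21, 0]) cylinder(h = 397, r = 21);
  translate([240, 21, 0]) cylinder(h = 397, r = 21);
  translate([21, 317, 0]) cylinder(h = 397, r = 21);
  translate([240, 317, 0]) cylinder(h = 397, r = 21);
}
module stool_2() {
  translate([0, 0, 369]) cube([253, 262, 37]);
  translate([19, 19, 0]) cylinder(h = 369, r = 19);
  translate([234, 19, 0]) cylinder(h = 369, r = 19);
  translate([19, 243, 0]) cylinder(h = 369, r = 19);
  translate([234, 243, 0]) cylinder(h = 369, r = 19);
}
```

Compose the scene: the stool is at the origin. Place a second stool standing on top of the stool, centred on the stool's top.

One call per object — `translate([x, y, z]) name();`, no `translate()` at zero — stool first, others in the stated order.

stool();
translate([4, 38, 425]) stool_2();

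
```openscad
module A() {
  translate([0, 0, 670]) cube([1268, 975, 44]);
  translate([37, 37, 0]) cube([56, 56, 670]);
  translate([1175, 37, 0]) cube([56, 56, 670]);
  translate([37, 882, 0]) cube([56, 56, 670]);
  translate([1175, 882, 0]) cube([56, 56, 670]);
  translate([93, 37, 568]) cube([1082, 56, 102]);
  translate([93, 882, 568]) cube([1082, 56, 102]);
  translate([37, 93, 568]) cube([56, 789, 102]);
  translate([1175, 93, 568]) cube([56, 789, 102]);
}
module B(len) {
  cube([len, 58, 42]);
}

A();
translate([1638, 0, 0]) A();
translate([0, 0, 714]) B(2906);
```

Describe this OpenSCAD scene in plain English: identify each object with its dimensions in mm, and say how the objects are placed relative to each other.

A is a rectangular dining table. The top is 1268×975×44 mm with its upper surface at z = 714 mm. It stands on four 56×56 mm square legs, each inset 37 mm from the nearest pair of top edges, running from the floor to the underside of the top. Four apron rails, 56 mm thick and 102 mm tall, run between adjacent legs with their top edges flush with the underside of the top and their outer faces flush with the legs' outer faces.

B is a rectangular beam 2906 mm long (x), 58 mm deep (y), 42 mm thick (z).

The beam spans the tops of two tables placed 370 mm apart, resting at z = 714 mm.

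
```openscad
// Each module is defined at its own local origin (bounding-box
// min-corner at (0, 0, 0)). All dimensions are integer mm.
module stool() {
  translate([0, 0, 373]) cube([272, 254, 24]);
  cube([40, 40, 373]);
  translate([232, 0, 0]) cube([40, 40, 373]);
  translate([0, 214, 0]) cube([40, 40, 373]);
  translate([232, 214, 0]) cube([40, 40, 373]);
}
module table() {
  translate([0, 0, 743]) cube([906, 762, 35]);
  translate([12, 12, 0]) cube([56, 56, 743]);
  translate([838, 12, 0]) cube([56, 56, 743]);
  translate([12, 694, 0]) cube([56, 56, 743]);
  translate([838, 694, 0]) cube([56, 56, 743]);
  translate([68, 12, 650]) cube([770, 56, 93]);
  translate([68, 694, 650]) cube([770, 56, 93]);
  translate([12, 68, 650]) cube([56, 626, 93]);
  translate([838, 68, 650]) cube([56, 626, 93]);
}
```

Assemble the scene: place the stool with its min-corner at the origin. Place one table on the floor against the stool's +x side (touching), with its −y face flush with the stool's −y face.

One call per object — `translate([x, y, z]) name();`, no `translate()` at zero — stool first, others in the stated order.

stool();
translate([272, 0, 0]) table();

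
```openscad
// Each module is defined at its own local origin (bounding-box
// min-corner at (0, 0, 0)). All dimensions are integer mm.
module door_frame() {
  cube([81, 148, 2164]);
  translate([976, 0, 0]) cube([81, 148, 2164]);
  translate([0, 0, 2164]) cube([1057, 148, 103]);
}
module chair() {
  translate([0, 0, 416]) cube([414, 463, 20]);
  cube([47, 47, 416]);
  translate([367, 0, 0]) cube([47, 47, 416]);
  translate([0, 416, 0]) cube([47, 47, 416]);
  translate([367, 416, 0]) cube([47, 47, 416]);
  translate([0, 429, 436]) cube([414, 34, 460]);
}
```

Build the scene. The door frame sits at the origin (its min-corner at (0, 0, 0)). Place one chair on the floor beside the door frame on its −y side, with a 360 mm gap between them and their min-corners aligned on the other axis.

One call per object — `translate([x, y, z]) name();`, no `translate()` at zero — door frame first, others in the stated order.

door_frame();
translate([0, -823, 0]) chair();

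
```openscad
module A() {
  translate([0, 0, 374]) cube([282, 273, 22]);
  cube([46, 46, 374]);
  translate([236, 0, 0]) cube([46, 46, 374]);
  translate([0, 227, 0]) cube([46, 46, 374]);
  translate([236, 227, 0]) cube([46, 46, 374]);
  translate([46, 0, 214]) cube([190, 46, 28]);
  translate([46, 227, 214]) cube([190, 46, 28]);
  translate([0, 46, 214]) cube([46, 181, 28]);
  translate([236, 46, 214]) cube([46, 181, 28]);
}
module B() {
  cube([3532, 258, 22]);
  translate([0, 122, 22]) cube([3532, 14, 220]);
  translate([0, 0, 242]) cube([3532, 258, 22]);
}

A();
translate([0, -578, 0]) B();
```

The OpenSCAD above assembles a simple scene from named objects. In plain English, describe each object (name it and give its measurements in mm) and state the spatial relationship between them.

A is a simple wooden stool: a rectangular seat 282 mm (x) by 273 mm (y), 22 mm thick, top face at z = 396 mm, on four square legs, each 46×46 mm in cross-section. The legs rest on z = 0, each flush with a corner of the seat. Four stretchers, 46 mm wide and 28 mm tall, connect adjacent legs with their undersides at z = 214 mm, each running between the inner faces of the legs it joins and aligned with the legs' outer faces on the other axis.

B is an I-beam lying along x, 3532 mm long. Overall section height 264 mm. Two flanges 258 mm wide (y) and 22 mm thick, one on the floor and one at the top; a web 14 mm thick runs between them, centred on the flange width.

The I-beam is on the floor beside the stool on its −y side.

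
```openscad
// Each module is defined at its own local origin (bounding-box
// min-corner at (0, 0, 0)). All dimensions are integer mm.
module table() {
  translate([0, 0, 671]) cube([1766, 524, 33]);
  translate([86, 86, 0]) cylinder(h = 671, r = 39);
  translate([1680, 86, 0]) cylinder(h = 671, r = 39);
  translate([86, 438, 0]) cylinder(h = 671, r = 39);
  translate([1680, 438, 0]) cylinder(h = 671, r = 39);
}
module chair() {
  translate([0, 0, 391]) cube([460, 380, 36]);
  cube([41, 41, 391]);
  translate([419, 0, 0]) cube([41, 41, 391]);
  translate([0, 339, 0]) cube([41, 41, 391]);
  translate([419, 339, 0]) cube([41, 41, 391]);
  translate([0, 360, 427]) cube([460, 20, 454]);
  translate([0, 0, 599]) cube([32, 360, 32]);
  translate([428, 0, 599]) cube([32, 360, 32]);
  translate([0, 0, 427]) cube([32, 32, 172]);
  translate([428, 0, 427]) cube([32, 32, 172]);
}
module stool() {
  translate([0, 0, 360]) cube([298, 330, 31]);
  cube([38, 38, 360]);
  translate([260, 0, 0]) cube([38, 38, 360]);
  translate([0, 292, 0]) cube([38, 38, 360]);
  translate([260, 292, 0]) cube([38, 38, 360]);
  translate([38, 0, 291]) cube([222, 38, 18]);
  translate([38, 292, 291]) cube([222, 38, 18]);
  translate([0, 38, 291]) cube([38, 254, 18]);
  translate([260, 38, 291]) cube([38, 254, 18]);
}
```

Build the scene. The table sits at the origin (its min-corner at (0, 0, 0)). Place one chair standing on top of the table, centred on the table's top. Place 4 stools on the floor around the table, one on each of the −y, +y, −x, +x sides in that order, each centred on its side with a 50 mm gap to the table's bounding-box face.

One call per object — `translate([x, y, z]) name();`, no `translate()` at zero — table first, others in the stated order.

table();
translate([653, 72, 704]) chair();
translate([734, -380, 0]) stool();
translate([734, 574, 0]) stool();
translate([-348, 97, 0]) stool();
translate([1816, 97, 0]) stool();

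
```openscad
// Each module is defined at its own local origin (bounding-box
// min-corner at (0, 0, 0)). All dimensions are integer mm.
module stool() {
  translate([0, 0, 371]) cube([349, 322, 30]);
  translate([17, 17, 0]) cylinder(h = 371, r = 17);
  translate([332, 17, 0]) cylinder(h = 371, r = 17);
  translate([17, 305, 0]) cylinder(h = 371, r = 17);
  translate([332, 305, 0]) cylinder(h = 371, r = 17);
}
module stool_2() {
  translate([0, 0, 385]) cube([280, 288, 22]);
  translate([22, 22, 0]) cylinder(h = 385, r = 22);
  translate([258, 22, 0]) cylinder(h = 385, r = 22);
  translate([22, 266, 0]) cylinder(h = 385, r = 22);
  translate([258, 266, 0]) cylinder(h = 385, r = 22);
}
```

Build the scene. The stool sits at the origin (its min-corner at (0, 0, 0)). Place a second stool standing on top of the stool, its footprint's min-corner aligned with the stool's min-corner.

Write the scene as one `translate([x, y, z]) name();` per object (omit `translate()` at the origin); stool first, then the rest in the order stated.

stool();
translate([0, 0, 401]) stool_2();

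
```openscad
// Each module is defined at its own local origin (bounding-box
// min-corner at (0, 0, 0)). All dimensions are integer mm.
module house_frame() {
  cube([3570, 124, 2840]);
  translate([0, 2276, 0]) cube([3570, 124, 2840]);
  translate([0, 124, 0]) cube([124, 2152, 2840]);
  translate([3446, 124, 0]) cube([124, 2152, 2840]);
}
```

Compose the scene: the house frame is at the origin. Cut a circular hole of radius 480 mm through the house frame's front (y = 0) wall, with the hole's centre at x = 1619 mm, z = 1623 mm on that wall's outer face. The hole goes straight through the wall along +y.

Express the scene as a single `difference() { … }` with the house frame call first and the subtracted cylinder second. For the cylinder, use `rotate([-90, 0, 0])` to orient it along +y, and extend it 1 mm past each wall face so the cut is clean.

difference() {
  house_frame();
  translate([1619, -1, 1623]) rotate([-90, 0, 0]) cylinder(h = 126, r = 480);
}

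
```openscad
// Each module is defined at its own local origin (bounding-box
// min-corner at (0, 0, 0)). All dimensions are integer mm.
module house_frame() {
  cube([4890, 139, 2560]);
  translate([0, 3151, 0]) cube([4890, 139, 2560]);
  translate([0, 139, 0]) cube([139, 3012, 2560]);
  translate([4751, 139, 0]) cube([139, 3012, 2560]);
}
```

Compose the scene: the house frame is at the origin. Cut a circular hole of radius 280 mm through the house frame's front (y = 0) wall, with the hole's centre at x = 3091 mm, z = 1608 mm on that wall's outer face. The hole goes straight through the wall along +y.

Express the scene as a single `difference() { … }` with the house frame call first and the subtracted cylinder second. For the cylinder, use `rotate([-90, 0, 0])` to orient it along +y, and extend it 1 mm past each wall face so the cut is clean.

difference() {
  house_frame();
  translate([3091, -1, 1608]) rotate([-90, 0, 0]) cylinder(h = 141, r = 280);
}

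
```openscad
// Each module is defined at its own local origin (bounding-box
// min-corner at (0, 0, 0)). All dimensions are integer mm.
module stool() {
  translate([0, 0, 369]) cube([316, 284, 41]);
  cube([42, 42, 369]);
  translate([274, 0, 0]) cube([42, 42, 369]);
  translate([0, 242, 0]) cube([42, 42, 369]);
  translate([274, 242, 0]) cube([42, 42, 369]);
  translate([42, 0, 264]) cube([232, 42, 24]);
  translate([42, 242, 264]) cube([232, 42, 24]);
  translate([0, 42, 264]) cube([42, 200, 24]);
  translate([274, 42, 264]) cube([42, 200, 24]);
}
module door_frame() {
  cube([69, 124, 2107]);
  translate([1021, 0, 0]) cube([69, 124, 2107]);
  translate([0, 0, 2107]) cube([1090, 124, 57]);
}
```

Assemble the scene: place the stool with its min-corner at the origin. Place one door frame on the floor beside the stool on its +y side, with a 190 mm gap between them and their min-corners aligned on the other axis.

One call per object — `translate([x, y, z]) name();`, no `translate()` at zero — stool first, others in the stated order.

stool();
translate([0, 474, 0]) door_frame();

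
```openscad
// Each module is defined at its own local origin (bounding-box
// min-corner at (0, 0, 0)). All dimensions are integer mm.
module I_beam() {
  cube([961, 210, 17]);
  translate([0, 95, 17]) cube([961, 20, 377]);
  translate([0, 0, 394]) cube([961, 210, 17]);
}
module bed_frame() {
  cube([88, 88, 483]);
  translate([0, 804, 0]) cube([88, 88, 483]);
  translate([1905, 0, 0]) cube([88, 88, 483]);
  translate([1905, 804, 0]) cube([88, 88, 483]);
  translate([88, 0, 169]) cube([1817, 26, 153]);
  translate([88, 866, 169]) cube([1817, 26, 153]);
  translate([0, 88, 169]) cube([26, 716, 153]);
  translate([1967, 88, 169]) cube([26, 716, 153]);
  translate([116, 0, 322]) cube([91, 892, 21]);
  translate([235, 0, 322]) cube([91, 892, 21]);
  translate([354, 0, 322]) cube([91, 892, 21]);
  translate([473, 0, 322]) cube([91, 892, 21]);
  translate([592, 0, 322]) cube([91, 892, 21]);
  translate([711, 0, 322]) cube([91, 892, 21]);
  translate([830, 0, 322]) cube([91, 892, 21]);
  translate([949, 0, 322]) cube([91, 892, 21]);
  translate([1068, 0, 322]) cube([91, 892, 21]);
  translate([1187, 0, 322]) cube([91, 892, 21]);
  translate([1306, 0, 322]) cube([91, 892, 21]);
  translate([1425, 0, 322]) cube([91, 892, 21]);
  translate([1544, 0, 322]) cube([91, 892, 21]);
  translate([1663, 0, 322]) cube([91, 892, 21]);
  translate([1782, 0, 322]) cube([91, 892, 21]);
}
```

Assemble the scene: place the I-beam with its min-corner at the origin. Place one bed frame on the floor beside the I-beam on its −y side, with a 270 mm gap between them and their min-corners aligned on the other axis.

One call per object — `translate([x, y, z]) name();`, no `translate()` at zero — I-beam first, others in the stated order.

I_beam();
translate([0, -1162, 0]) bed_frame();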